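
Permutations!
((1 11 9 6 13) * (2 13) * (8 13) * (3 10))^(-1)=(1 13 8 2 6 9 11)(3 10)=[0, 13, 6, 10, 4, 5, 9, 7, 2, 11, 3, 1, 12, 8]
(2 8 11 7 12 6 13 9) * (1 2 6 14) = (1 2 8 11 7 12 14)(6 13 9) = [0, 2, 8, 3, 4, 5, 13, 12, 11, 6, 10, 7, 14, 9, 1]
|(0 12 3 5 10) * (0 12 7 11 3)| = 7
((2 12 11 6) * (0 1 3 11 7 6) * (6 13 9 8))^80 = (2 13 6 7 8 12 9) = [0, 1, 13, 3, 4, 5, 7, 8, 12, 2, 10, 11, 9, 6]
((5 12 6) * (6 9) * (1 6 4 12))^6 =(12) =[0, 1, 2, 3, 4, 5, 6, 7, 8, 9, 10, 11, 12]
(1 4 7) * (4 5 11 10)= (1 5 11 10 4 7)= [0, 5, 2, 3, 7, 11, 6, 1, 8, 9, 4, 10]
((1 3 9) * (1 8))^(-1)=(1 8 9 3)=[0, 8, 2, 1, 4, 5, 6, 7, 9, 3]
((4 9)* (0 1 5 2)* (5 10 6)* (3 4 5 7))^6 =(0 4 10 5 7)(1 9 6 2 3) =[4, 9, 3, 1, 10, 7, 2, 0, 8, 6, 5]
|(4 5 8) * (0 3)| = |(0 3)(4 5 8)| = 6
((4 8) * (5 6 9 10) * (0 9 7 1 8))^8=(0 4 8 1 7 6 5 10 9)=[4, 7, 2, 3, 8, 10, 5, 6, 1, 0, 9]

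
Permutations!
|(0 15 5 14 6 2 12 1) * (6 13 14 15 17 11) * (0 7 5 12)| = 10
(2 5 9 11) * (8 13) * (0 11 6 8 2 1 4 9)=(0 11 1 4 9 6 8 13 2 5)=[11, 4, 5, 3, 9, 0, 8, 7, 13, 6, 10, 1, 12, 2]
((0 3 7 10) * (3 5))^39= (0 10 7 3 5)= [10, 1, 2, 5, 4, 0, 6, 3, 8, 9, 7]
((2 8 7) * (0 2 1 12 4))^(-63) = (12) = [0, 1, 2, 3, 4, 5, 6, 7, 8, 9, 10, 11, 12]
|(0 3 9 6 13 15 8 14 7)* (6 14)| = |(0 3 9 14 7)(6 13 15 8)| = 20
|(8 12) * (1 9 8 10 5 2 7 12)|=15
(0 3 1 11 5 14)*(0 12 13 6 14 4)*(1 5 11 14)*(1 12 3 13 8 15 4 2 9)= (0 13 6 12 8 15 4)(1 14 3 5 2 9)= [13, 14, 9, 5, 0, 2, 12, 7, 15, 1, 10, 11, 8, 6, 3, 4]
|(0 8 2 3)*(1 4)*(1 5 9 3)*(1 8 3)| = 4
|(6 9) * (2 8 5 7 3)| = 10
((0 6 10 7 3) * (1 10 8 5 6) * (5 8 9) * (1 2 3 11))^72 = (11) = [0, 1, 2, 3, 4, 5, 6, 7, 8, 9, 10, 11]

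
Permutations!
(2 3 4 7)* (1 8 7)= [0, 8, 3, 4, 1, 5, 6, 2, 7]= (1 8 7 2 3 4)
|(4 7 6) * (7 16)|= |(4 16 7 6)|= 4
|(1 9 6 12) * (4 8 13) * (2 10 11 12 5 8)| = 11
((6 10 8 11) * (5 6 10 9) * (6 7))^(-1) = (5 9 6 7)(8 10 11) = [0, 1, 2, 3, 4, 9, 7, 5, 10, 6, 11, 8]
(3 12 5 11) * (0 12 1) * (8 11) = (0 12 5 8 11 3 1) = [12, 0, 2, 1, 4, 8, 6, 7, 11, 9, 10, 3, 5]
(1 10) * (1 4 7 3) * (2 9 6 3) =(1 10 4 7 2 9 6 3) =[0, 10, 9, 1, 7, 5, 3, 2, 8, 6, 4]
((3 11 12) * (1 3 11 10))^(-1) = (1 10 3)(11 12) = [0, 10, 2, 1, 4, 5, 6, 7, 8, 9, 3, 12, 11]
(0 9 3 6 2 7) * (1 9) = (0 1 9 3 6 2 7) = [1, 9, 7, 6, 4, 5, 2, 0, 8, 3]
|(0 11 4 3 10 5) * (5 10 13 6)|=|(0 11 4 3 13 6 5)|=7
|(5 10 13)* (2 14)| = |(2 14)(5 10 13)| = 6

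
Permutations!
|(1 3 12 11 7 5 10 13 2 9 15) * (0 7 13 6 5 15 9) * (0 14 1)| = |(0 7 15)(1 3 12 11 13 2 14)(5 10 6)| = 21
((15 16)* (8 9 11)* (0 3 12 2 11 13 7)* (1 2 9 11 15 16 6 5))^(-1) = [7, 5, 1, 0, 4, 6, 15, 13, 11, 12, 10, 8, 3, 9, 14, 2, 16] = (16)(0 7 13 9 12 3)(1 5 6 15 2)(8 11)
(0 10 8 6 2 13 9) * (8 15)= (0 10 15 8 6 2 13 9)= [10, 1, 13, 3, 4, 5, 2, 7, 6, 0, 15, 11, 12, 9, 14, 8]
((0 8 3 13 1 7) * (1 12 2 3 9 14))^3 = [14, 8, 12, 2, 4, 5, 6, 9, 1, 7, 10, 11, 13, 3, 0] = (0 14)(1 8)(2 12 13 3)(7 9)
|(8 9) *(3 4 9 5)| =|(3 4 9 8 5)| =5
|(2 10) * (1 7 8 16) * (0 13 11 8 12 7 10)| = |(0 13 11 8 16 1 10 2)(7 12)| = 8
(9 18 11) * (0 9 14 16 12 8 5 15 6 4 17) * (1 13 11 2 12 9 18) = (0 18 2 12 8 5 15 6 4 17)(1 13 11 14 16 9) = [18, 13, 12, 3, 17, 15, 4, 7, 5, 1, 10, 14, 8, 11, 16, 6, 9, 0, 2]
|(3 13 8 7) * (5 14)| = |(3 13 8 7)(5 14)| = 4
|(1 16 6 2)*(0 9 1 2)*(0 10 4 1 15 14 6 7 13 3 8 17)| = 14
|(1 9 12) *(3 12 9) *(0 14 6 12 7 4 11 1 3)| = |(0 14 6 12 3 7 4 11 1)| = 9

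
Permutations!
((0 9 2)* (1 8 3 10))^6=(1 3)(8 10)=[0, 3, 2, 1, 4, 5, 6, 7, 10, 9, 8]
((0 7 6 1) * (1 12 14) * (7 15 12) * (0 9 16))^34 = (0 16 9 1 14 12 15) = [16, 14, 2, 3, 4, 5, 6, 7, 8, 1, 10, 11, 15, 13, 12, 0, 9]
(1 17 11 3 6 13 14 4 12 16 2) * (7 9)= (1 17 11 3 6 13 14 4 12 16 2)(7 9)= [0, 17, 1, 6, 12, 5, 13, 9, 8, 7, 10, 3, 16, 14, 4, 15, 2, 11]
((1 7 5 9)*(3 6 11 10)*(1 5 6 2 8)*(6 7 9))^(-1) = (1 8 2 3 10 11 6 5 9) = [0, 8, 3, 10, 4, 9, 5, 7, 2, 1, 11, 6]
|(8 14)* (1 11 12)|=|(1 11 12)(8 14)|=6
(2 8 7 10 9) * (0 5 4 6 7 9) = (0 5 4 6 7 10)(2 8 9) = [5, 1, 8, 3, 6, 4, 7, 10, 9, 2, 0]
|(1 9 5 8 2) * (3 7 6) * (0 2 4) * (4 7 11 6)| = |(0 2 1 9 5 8 7 4)(3 11 6)| = 24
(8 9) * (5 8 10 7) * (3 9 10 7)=(3 9 7 5 8 10)=[0, 1, 2, 9, 4, 8, 6, 5, 10, 7, 3]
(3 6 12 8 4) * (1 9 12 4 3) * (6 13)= (1 9 12 8 3 13 6 4)= [0, 9, 2, 13, 1, 5, 4, 7, 3, 12, 10, 11, 8, 6]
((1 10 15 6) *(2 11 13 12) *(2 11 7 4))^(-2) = (1 15)(2 7 4)(6 10)(11 13 12) = [0, 15, 7, 3, 2, 5, 10, 4, 8, 9, 6, 13, 11, 12, 14, 1]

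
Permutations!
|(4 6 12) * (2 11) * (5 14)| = 6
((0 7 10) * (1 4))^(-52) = [10, 1, 2, 3, 4, 5, 6, 0, 8, 9, 7] = (0 10 7)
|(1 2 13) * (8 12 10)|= |(1 2 13)(8 12 10)|= 3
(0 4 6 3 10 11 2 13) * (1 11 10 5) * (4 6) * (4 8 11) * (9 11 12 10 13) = [6, 4, 9, 5, 8, 1, 3, 7, 12, 11, 13, 2, 10, 0] = (0 6 3 5 1 4 8 12 10 13)(2 9 11)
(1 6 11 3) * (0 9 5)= (0 9 5)(1 6 11 3)= [9, 6, 2, 1, 4, 0, 11, 7, 8, 5, 10, 3]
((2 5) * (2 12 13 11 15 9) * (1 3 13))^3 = [0, 11, 1, 15, 4, 3, 6, 7, 8, 12, 10, 2, 13, 9, 14, 5] = (1 11 2)(3 15 5)(9 12 13)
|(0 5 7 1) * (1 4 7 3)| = |(0 5 3 1)(4 7)| = 4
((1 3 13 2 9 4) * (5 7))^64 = (1 9 13)(2 3 4) = [0, 9, 3, 4, 2, 5, 6, 7, 8, 13, 10, 11, 12, 1]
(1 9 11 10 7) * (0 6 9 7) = [6, 7, 2, 3, 4, 5, 9, 1, 8, 11, 0, 10] = (0 6 9 11 10)(1 7)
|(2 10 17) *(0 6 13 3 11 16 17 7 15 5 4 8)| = |(0 6 13 3 11 16 17 2 10 7 15 5 4 8)| = 14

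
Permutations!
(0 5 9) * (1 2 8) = (0 5 9)(1 2 8) = [5, 2, 8, 3, 4, 9, 6, 7, 1, 0]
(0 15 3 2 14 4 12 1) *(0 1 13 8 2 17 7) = (0 15 3 17 7)(2 14 4 12 13 8) = [15, 1, 14, 17, 12, 5, 6, 0, 2, 9, 10, 11, 13, 8, 4, 3, 16, 7]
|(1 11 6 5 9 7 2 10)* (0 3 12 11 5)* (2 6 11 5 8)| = 28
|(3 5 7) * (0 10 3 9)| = 6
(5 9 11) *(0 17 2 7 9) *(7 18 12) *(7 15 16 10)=(0 17 2 18 12 15 16 10 7 9 11 5)=[17, 1, 18, 3, 4, 0, 6, 9, 8, 11, 7, 5, 15, 13, 14, 16, 10, 2, 12]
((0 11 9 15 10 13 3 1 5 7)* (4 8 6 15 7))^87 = (0 7 9 11)(1 10 8)(3 15 4)(5 13 6) = [7, 10, 2, 15, 3, 13, 5, 9, 1, 11, 8, 0, 12, 6, 14, 4]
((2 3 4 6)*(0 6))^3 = (0 3 6 4 2) = [3, 1, 0, 6, 2, 5, 4]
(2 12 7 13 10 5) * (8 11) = [0, 1, 12, 3, 4, 2, 6, 13, 11, 9, 5, 8, 7, 10] = (2 12 7 13 10 5)(8 11)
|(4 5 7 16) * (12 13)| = 4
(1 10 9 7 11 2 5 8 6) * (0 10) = [10, 0, 5, 3, 4, 8, 1, 11, 6, 7, 9, 2] = (0 10 9 7 11 2 5 8 6 1)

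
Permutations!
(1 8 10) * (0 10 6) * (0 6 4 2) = (0 10 1 8 4 2) = [10, 8, 0, 3, 2, 5, 6, 7, 4, 9, 1]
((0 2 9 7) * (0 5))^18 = [7, 1, 5, 3, 4, 9, 6, 2, 8, 0] = (0 7 2 5 9)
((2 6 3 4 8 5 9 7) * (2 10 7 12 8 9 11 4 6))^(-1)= [0, 1, 2, 6, 11, 8, 3, 10, 12, 4, 7, 5, 9]= (3 6)(4 11 5 8 12 9)(7 10)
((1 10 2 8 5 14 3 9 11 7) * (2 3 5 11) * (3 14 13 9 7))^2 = [0, 14, 11, 1, 4, 9, 6, 10, 3, 8, 5, 7, 12, 2, 13] = (1 14 13 2 11 7 10 5 9 8 3)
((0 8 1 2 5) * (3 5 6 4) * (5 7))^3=(0 2 3)(1 4 5)(6 7 8)=[2, 4, 3, 0, 5, 1, 7, 8, 6]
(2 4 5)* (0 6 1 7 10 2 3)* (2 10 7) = (10)(0 6 1 2 4 5 3) = [6, 2, 4, 0, 5, 3, 1, 7, 8, 9, 10]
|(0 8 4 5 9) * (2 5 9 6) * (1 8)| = |(0 1 8 4 9)(2 5 6)| = 15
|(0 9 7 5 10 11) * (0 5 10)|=|(0 9 7 10 11 5)|=6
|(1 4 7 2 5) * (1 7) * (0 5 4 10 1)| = |(0 5 7 2 4)(1 10)| = 10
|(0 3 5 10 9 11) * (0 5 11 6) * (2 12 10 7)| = |(0 3 11 5 7 2 12 10 9 6)| = 10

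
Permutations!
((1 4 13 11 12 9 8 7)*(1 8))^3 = (1 11)(4 12)(7 8)(9 13) = [0, 11, 2, 3, 12, 5, 6, 8, 7, 13, 10, 1, 4, 9]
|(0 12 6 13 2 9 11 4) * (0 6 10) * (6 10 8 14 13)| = |(0 12 8 14 13 2 9 11 4 10)| = 10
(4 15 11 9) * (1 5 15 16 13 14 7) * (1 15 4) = (1 5 4 16 13 14 7 15 11 9) = [0, 5, 2, 3, 16, 4, 6, 15, 8, 1, 10, 9, 12, 14, 7, 11, 13]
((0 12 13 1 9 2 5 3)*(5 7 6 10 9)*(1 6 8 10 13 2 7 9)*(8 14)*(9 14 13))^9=(14)(6 9 7 13)=[0, 1, 2, 3, 4, 5, 9, 13, 8, 7, 10, 11, 12, 6, 14]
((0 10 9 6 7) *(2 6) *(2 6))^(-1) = (0 7 6 9 10) = [7, 1, 2, 3, 4, 5, 9, 6, 8, 10, 0]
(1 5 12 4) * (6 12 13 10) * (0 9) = (0 9)(1 5 13 10 6 12 4) = [9, 5, 2, 3, 1, 13, 12, 7, 8, 0, 6, 11, 4, 10]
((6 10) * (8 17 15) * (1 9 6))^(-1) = (1 10 6 9)(8 15 17) = [0, 10, 2, 3, 4, 5, 9, 7, 15, 1, 6, 11, 12, 13, 14, 17, 16, 8]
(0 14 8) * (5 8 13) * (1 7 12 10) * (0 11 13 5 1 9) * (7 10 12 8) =(0 14 5 7 8 11 13 1 10 9) =[14, 10, 2, 3, 4, 7, 6, 8, 11, 0, 9, 13, 12, 1, 5]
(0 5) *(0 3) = (0 5 3) = [5, 1, 2, 0, 4, 3]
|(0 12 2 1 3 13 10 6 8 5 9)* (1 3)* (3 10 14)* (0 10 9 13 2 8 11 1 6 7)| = |(0 12 8 5 13 14 3 2 9 10 7)(1 6 11)| = 33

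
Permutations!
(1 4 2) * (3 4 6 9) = [0, 6, 1, 4, 2, 5, 9, 7, 8, 3] = (1 6 9 3 4 2)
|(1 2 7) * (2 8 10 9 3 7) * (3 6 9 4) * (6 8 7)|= 6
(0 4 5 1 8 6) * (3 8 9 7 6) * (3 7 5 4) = (0 3 8 7 6)(1 9 5) = [3, 9, 2, 8, 4, 1, 0, 6, 7, 5]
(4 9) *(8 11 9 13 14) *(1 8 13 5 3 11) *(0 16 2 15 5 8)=(0 16 2 15 5 3 11 9 4 8 1)(13 14)=[16, 0, 15, 11, 8, 3, 6, 7, 1, 4, 10, 9, 12, 14, 13, 5, 2]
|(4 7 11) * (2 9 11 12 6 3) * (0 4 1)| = 10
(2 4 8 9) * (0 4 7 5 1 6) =(0 4 8 9 2 7 5 1 6) =[4, 6, 7, 3, 8, 1, 0, 5, 9, 2]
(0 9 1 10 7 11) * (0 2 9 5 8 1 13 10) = (0 5 8 1)(2 9 13 10 7 11) = [5, 0, 9, 3, 4, 8, 6, 11, 1, 13, 7, 2, 12, 10]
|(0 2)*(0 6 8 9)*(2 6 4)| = 4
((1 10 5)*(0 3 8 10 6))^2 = (0 8 5 6 3 10 1) = [8, 0, 2, 10, 4, 6, 3, 7, 5, 9, 1]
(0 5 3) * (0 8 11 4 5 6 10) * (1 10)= [6, 10, 2, 8, 5, 3, 1, 7, 11, 9, 0, 4]= (0 6 1 10)(3 8 11 4 5)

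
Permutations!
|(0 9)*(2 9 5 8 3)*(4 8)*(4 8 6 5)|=8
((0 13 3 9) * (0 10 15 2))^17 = (0 9 2 3 15 13 10) = [9, 1, 3, 15, 4, 5, 6, 7, 8, 2, 0, 11, 12, 10, 14, 13]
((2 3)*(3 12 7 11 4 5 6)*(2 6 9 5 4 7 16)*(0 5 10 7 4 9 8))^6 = (16)(4 9 10 7 11) = [0, 1, 2, 3, 9, 5, 6, 11, 8, 10, 7, 4, 12, 13, 14, 15, 16]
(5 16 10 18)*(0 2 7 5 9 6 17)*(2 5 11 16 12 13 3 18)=(0 5 12 13 3 18 9 6 17)(2 7 11 16 10)=[5, 1, 7, 18, 4, 12, 17, 11, 8, 6, 2, 16, 13, 3, 14, 15, 10, 0, 9]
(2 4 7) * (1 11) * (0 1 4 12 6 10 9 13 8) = (0 1 11 4 7 2 12 6 10 9 13 8) = [1, 11, 12, 3, 7, 5, 10, 2, 0, 13, 9, 4, 6, 8]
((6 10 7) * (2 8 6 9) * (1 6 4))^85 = (1 2 10 4 9 6 8 7) = [0, 2, 10, 3, 9, 5, 8, 1, 7, 6, 4]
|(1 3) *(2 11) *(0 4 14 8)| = |(0 4 14 8)(1 3)(2 11)| = 4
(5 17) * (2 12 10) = (2 12 10)(5 17) = [0, 1, 12, 3, 4, 17, 6, 7, 8, 9, 2, 11, 10, 13, 14, 15, 16, 5]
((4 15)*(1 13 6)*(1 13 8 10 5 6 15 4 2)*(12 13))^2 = [0, 10, 8, 3, 4, 12, 13, 7, 5, 9, 6, 11, 15, 2, 14, 1] = (1 10 6 13 2 8 5 12 15)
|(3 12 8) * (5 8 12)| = 3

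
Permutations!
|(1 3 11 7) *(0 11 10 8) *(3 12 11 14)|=20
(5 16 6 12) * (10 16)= (5 10 16 6 12)= [0, 1, 2, 3, 4, 10, 12, 7, 8, 9, 16, 11, 5, 13, 14, 15, 6]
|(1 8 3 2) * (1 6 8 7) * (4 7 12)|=4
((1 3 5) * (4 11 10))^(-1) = (1 5 3)(4 10 11) = [0, 5, 2, 1, 10, 3, 6, 7, 8, 9, 11, 4]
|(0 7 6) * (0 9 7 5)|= 6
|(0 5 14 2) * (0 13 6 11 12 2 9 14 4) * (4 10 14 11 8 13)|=9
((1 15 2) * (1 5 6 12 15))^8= (2 12 5 15 6)= [0, 1, 12, 3, 4, 15, 2, 7, 8, 9, 10, 11, 5, 13, 14, 6]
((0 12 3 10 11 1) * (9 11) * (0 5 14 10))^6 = (14) = [0, 1, 2, 3, 4, 5, 6, 7, 8, 9, 10, 11, 12, 13, 14]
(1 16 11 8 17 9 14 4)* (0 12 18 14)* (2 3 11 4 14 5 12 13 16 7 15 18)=(0 13 16 4 1 7 15 18 5 12 2 3 11 8 17 9)=[13, 7, 3, 11, 1, 12, 6, 15, 17, 0, 10, 8, 2, 16, 14, 18, 4, 9, 5]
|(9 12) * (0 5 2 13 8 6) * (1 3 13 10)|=18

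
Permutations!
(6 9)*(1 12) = (1 12)(6 9) = [0, 12, 2, 3, 4, 5, 9, 7, 8, 6, 10, 11, 1]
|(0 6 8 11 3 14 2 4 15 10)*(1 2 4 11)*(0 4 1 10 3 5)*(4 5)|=|(0 6 8 10 5)(1 2 11 4 15 3 14)|=35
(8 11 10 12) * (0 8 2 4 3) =[8, 1, 4, 0, 3, 5, 6, 7, 11, 9, 12, 10, 2] =(0 8 11 10 12 2 4 3)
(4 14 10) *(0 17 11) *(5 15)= (0 17 11)(4 14 10)(5 15)= [17, 1, 2, 3, 14, 15, 6, 7, 8, 9, 4, 0, 12, 13, 10, 5, 16, 11]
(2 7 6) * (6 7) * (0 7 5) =(0 7 5)(2 6) =[7, 1, 6, 3, 4, 0, 2, 5]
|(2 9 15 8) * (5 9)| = 5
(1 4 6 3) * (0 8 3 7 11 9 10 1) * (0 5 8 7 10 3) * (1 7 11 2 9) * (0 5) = (0 11 1 4 6 10 7 2 9 3)(5 8) = [11, 4, 9, 0, 6, 8, 10, 2, 5, 3, 7, 1]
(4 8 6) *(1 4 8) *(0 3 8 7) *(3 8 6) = (0 8 3 6 7)(1 4) = [8, 4, 2, 6, 1, 5, 7, 0, 3]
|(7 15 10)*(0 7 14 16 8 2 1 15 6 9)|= |(0 7 6 9)(1 15 10 14 16 8 2)|= 28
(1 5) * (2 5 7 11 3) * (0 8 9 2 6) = (0 8 9 2 5 1 7 11 3 6) = [8, 7, 5, 6, 4, 1, 0, 11, 9, 2, 10, 3]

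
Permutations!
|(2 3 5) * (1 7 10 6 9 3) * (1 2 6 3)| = |(1 7 10 3 5 6 9)| = 7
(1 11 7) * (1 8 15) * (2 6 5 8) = (1 11 7 2 6 5 8 15) = [0, 11, 6, 3, 4, 8, 5, 2, 15, 9, 10, 7, 12, 13, 14, 1]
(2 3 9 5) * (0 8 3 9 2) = (0 8 3 2 9 5) = [8, 1, 9, 2, 4, 0, 6, 7, 3, 5]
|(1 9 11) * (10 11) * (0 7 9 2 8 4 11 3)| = 5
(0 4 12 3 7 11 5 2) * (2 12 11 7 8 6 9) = [4, 1, 0, 8, 11, 12, 9, 7, 6, 2, 10, 5, 3] = (0 4 11 5 12 3 8 6 9 2)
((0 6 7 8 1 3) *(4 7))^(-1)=(0 3 1 8 7 4 6)=[3, 8, 2, 1, 6, 5, 0, 4, 7]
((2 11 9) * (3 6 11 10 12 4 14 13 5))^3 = (2 4 5 11 10 14 3 9 12 13 6) = [0, 1, 4, 9, 5, 11, 2, 7, 8, 12, 14, 10, 13, 6, 3]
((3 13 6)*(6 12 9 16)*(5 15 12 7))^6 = [0, 1, 2, 9, 4, 3, 12, 6, 8, 5, 10, 11, 7, 16, 14, 13, 15] = (3 9 5)(6 12 7)(13 16 15)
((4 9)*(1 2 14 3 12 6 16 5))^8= (16)= [0, 1, 2, 3, 4, 5, 6, 7, 8, 9, 10, 11, 12, 13, 14, 15, 16]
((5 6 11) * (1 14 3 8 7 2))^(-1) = (1 2 7 8 3 14)(5 11 6) = [0, 2, 7, 14, 4, 11, 5, 8, 3, 9, 10, 6, 12, 13, 1]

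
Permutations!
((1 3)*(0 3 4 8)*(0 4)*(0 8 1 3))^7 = (1 8 4) = [0, 8, 2, 3, 1, 5, 6, 7, 4]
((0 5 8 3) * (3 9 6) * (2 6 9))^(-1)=[3, 1, 8, 6, 4, 0, 2, 7, 5, 9]=(9)(0 3 6 2 8 5)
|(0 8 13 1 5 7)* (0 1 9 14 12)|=|(0 8 13 9 14 12)(1 5 7)|=6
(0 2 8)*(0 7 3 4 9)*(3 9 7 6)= (0 2 8 6 3 4 7 9)= [2, 1, 8, 4, 7, 5, 3, 9, 6, 0]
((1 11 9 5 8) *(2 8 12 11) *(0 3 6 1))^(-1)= (0 8 2 1 6 3)(5 9 11 12)= [8, 6, 1, 0, 4, 9, 3, 7, 2, 11, 10, 12, 5]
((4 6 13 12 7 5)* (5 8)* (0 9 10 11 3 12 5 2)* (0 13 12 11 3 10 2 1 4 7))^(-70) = [1, 13, 6, 10, 5, 0, 7, 9, 2, 4, 11, 3, 8, 12] = (0 1 13 12 8 2 6 7 9 4 5)(3 10 11)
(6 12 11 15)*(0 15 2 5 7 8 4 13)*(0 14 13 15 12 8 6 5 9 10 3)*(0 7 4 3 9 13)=(0 12 11 2 13 14)(3 7 6 8)(4 15 5)(9 10)=[12, 1, 13, 7, 15, 4, 8, 6, 3, 10, 9, 2, 11, 14, 0, 5]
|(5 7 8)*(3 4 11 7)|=|(3 4 11 7 8 5)|=6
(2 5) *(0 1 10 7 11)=[1, 10, 5, 3, 4, 2, 6, 11, 8, 9, 7, 0]=(0 1 10 7 11)(2 5)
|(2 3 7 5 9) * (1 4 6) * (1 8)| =20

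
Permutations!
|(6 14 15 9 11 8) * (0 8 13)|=|(0 8 6 14 15 9 11 13)|=8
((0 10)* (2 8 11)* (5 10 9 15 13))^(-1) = (0 10 5 13 15 9)(2 11 8) = [10, 1, 11, 3, 4, 13, 6, 7, 2, 0, 5, 8, 12, 15, 14, 9]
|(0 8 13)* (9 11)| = 6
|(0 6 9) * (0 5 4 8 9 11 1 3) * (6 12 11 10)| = 20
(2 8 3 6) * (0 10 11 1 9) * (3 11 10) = [3, 9, 8, 6, 4, 5, 2, 7, 11, 0, 10, 1] = (0 3 6 2 8 11 1 9)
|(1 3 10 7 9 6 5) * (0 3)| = |(0 3 10 7 9 6 5 1)| = 8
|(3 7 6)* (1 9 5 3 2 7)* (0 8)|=|(0 8)(1 9 5 3)(2 7 6)|=12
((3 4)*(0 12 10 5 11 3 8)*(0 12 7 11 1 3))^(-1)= (0 11 7)(1 5 10 12 8 4 3)= [11, 5, 2, 1, 3, 10, 6, 0, 4, 9, 12, 7, 8]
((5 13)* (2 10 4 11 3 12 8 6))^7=(2 6 8 12 3 11 4 10)(5 13)=[0, 1, 6, 11, 10, 13, 8, 7, 12, 9, 2, 4, 3, 5]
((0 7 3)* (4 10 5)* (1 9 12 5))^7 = (0 7 3)(1 9 12 5 4 10) = [7, 9, 2, 0, 10, 4, 6, 3, 8, 12, 1, 11, 5]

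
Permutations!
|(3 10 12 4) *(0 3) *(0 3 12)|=|(0 12 4 3 10)|=5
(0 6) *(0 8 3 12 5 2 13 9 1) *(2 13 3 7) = [6, 0, 3, 12, 4, 13, 8, 2, 7, 1, 10, 11, 5, 9] = (0 6 8 7 2 3 12 5 13 9 1)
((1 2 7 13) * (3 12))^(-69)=(1 13 7 2)(3 12)=[0, 13, 1, 12, 4, 5, 6, 2, 8, 9, 10, 11, 3, 7]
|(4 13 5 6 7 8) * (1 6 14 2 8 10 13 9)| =|(1 6 7 10 13 5 14 2 8 4 9)| =11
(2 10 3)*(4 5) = (2 10 3)(4 5) = [0, 1, 10, 2, 5, 4, 6, 7, 8, 9, 3]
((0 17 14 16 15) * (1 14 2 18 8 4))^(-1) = (0 15 16 14 1 4 8 18 2 17) = [15, 4, 17, 3, 8, 5, 6, 7, 18, 9, 10, 11, 12, 13, 1, 16, 14, 0, 2]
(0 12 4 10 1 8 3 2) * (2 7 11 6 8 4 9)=(0 12 9 2)(1 4 10)(3 7 11 6 8)=[12, 4, 0, 7, 10, 5, 8, 11, 3, 2, 1, 6, 9]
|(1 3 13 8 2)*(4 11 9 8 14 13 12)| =|(1 3 12 4 11 9 8 2)(13 14)| =8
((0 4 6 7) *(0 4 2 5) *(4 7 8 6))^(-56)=(8)(0 2 5)=[2, 1, 5, 3, 4, 0, 6, 7, 8]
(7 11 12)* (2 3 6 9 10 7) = (2 3 6 9 10 7 11 12) = [0, 1, 3, 6, 4, 5, 9, 11, 8, 10, 7, 12, 2]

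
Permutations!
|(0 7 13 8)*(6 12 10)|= |(0 7 13 8)(6 12 10)|= 12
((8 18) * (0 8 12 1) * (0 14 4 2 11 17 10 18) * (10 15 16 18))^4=(1 11 18 4 15)(2 16 14 17 12)=[0, 11, 16, 3, 15, 5, 6, 7, 8, 9, 10, 18, 2, 13, 17, 1, 14, 12, 4]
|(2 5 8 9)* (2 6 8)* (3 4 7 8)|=|(2 5)(3 4 7 8 9 6)|=6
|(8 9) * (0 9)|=|(0 9 8)|=3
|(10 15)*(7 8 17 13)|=|(7 8 17 13)(10 15)|=4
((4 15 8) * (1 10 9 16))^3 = [0, 16, 2, 3, 4, 5, 6, 7, 8, 10, 1, 11, 12, 13, 14, 15, 9] = (1 16 9 10)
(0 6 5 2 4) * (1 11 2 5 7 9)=(0 6 7 9 1 11 2 4)=[6, 11, 4, 3, 0, 5, 7, 9, 8, 1, 10, 2]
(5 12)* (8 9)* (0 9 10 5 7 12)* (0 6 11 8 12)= [9, 1, 2, 3, 4, 6, 11, 0, 10, 12, 5, 8, 7]= (0 9 12 7)(5 6 11 8 10)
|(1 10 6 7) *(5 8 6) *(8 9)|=|(1 10 5 9 8 6 7)|=7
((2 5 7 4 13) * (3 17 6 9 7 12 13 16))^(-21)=(17)(2 13 12 5)=[0, 1, 13, 3, 4, 2, 6, 7, 8, 9, 10, 11, 5, 12, 14, 15, 16, 17]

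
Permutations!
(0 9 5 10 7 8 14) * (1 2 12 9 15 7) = (0 15 7 8 14)(1 2 12 9 5 10) = [15, 2, 12, 3, 4, 10, 6, 8, 14, 5, 1, 11, 9, 13, 0, 7]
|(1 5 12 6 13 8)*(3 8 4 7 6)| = |(1 5 12 3 8)(4 7 6 13)| = 20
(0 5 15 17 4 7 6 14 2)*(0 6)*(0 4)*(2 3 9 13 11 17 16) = (0 5 15 16 2 6 14 3 9 13 11 17)(4 7) = [5, 1, 6, 9, 7, 15, 14, 4, 8, 13, 10, 17, 12, 11, 3, 16, 2, 0]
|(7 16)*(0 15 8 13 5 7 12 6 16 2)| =21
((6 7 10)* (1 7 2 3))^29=(1 3 2 6 10 7)=[0, 3, 6, 2, 4, 5, 10, 1, 8, 9, 7]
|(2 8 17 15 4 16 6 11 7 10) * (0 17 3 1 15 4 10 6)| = |(0 17 4 16)(1 15 10 2 8 3)(6 11 7)| = 12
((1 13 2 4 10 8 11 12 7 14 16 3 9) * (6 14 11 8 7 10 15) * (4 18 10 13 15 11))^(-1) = (1 9 3 16 14 6 15)(2 13 12 11 4 7 10 18) = [0, 9, 13, 16, 7, 5, 15, 10, 8, 3, 18, 4, 11, 12, 6, 1, 14, 17, 2]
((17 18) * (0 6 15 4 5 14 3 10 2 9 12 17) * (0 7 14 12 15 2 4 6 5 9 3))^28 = (18) = [0, 1, 2, 3, 4, 5, 6, 7, 8, 9, 10, 11, 12, 13, 14, 15, 16, 17, 18]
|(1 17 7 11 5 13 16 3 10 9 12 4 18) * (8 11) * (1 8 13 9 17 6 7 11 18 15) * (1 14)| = 30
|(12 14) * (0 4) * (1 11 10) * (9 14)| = |(0 4)(1 11 10)(9 14 12)| = 6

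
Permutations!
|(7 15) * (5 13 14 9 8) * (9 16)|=|(5 13 14 16 9 8)(7 15)|=6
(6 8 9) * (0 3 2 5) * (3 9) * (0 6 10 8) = [9, 1, 5, 2, 4, 6, 0, 7, 3, 10, 8] = (0 9 10 8 3 2 5 6)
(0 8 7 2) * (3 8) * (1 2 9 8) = [3, 2, 0, 1, 4, 5, 6, 9, 7, 8] = (0 3 1 2)(7 9 8)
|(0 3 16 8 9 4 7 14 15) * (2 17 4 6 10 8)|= |(0 3 16 2 17 4 7 14 15)(6 10 8 9)|= 36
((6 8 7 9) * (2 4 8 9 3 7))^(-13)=(2 8 4)(3 7)(6 9)=[0, 1, 8, 7, 2, 5, 9, 3, 4, 6]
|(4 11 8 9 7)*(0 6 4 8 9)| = 7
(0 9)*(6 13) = (0 9)(6 13) = [9, 1, 2, 3, 4, 5, 13, 7, 8, 0, 10, 11, 12, 6]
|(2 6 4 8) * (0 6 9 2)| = |(0 6 4 8)(2 9)| = 4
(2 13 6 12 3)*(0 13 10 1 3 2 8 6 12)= (0 13 12 2 10 1 3 8 6)= [13, 3, 10, 8, 4, 5, 0, 7, 6, 9, 1, 11, 2, 12]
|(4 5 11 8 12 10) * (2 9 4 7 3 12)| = 12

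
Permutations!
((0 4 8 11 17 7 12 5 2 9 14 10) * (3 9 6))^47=(0 7 3 4 12 9 8 5 14 11 2 10 17 6)=[7, 1, 10, 4, 12, 14, 0, 3, 5, 8, 17, 2, 9, 13, 11, 15, 16, 6]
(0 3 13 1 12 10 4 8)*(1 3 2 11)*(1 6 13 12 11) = [2, 11, 1, 12, 8, 5, 13, 7, 0, 9, 4, 6, 10, 3] = (0 2 1 11 6 13 3 12 10 4 8)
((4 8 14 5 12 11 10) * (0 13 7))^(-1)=(0 7 13)(4 10 11 12 5 14 8)=[7, 1, 2, 3, 10, 14, 6, 13, 4, 9, 11, 12, 5, 0, 8]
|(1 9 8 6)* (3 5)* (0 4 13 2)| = |(0 4 13 2)(1 9 8 6)(3 5)| = 4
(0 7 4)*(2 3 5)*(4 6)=(0 7 6 4)(2 3 5)=[7, 1, 3, 5, 0, 2, 4, 6]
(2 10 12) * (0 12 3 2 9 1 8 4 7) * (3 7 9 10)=(0 12 10 7)(1 8 4 9)(2 3)=[12, 8, 3, 2, 9, 5, 6, 0, 4, 1, 7, 11, 10]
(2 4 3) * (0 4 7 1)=[4, 0, 7, 2, 3, 5, 6, 1]=(0 4 3 2 7 1)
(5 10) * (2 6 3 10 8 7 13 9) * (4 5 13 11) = (2 6 3 10 13 9)(4 5 8 7 11) = [0, 1, 6, 10, 5, 8, 3, 11, 7, 2, 13, 4, 12, 9]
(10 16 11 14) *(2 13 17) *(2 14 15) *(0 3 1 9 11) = [3, 9, 13, 1, 4, 5, 6, 7, 8, 11, 16, 15, 12, 17, 10, 2, 0, 14] = (0 3 1 9 11 15 2 13 17 14 10 16)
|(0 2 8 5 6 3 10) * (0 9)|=|(0 2 8 5 6 3 10 9)|=8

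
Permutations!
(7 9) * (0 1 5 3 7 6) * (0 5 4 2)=(0 1 4 2)(3 7 9 6 5)=[1, 4, 0, 7, 2, 3, 5, 9, 8, 6]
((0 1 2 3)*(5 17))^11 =(0 3 2 1)(5 17) =[3, 0, 1, 2, 4, 17, 6, 7, 8, 9, 10, 11, 12, 13, 14, 15, 16, 5]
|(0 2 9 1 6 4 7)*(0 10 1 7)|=8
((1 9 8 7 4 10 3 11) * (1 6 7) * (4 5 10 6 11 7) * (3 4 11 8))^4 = (1 5 11 3 4)(6 9 10 8 7) = [0, 5, 2, 4, 1, 11, 9, 6, 7, 10, 8, 3]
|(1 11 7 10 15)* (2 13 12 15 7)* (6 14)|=|(1 11 2 13 12 15)(6 14)(7 10)|=6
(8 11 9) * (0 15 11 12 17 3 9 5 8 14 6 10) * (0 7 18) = (0 15 11 5 8 12 17 3 9 14 6 10 7 18) = [15, 1, 2, 9, 4, 8, 10, 18, 12, 14, 7, 5, 17, 13, 6, 11, 16, 3, 0]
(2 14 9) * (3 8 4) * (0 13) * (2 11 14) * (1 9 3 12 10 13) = (0 1 9 11 14 3 8 4 12 10 13) = [1, 9, 2, 8, 12, 5, 6, 7, 4, 11, 13, 14, 10, 0, 3]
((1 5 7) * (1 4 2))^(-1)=(1 2 4 7 5)=[0, 2, 4, 3, 7, 1, 6, 5]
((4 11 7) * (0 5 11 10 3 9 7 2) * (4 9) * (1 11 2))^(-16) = (11)(0 2 5)(3 10 4) = [2, 1, 5, 10, 3, 0, 6, 7, 8, 9, 4, 11]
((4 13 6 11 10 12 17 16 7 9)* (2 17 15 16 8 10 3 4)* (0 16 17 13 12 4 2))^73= [16, 1, 11, 6, 12, 5, 2, 9, 10, 0, 4, 13, 15, 3, 14, 17, 7, 8]= (0 16 7 9)(2 11 13 3 6)(4 12 15 17 8 10)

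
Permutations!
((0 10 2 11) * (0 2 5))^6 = (11) = [0, 1, 2, 3, 4, 5, 6, 7, 8, 9, 10, 11]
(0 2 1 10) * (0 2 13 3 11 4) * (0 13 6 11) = [6, 10, 1, 0, 13, 5, 11, 7, 8, 9, 2, 4, 12, 3] = (0 6 11 4 13 3)(1 10 2)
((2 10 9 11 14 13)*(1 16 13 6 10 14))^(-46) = (1 11 9 10 6 14 2 13 16) = [0, 11, 13, 3, 4, 5, 14, 7, 8, 10, 6, 9, 12, 16, 2, 15, 1]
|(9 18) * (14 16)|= |(9 18)(14 16)|= 2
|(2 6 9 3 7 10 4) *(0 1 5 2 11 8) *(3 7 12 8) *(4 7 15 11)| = 22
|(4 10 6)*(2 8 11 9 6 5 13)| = 9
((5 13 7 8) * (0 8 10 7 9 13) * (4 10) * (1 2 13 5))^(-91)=(13)(4 7 10)=[0, 1, 2, 3, 7, 5, 6, 10, 8, 9, 4, 11, 12, 13]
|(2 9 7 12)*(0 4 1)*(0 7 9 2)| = 5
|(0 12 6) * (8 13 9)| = 3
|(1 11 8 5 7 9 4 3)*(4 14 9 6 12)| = |(1 11 8 5 7 6 12 4 3)(9 14)| = 18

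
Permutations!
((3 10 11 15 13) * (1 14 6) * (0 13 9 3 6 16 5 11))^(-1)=(0 10 3 9 15 11 5 16 14 1 6 13)=[10, 6, 2, 9, 4, 16, 13, 7, 8, 15, 3, 5, 12, 0, 1, 11, 14]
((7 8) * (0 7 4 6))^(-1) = (0 6 4 8 7) = [6, 1, 2, 3, 8, 5, 4, 0, 7]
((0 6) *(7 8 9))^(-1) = (0 6)(7 9 8) = [6, 1, 2, 3, 4, 5, 0, 9, 7, 8]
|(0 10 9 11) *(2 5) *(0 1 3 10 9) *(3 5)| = |(0 9 11 1 5 2 3 10)| = 8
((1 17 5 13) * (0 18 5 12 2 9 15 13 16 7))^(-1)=(0 7 16 5 18)(1 13 15 9 2 12 17)=[7, 13, 12, 3, 4, 18, 6, 16, 8, 2, 10, 11, 17, 15, 14, 9, 5, 1, 0]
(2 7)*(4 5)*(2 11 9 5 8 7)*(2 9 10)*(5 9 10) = (2 10)(4 8 7 11 5) = [0, 1, 10, 3, 8, 4, 6, 11, 7, 9, 2, 5]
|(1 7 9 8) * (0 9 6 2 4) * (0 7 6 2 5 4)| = |(0 9 8 1 6 5 4 7 2)| = 9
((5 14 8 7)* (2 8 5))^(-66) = (14) = [0, 1, 2, 3, 4, 5, 6, 7, 8, 9, 10, 11, 12, 13, 14]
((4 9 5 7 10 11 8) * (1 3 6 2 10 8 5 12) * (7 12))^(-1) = (1 12 5 11 10 2 6 3)(4 8 7 9) = [0, 12, 6, 1, 8, 11, 3, 9, 7, 4, 2, 10, 5]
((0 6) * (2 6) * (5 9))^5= [6, 1, 0, 3, 4, 9, 2, 7, 8, 5]= (0 6 2)(5 9)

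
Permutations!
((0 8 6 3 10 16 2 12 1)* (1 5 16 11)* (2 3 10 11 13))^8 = (0 16 13)(1 5 10)(2 8 3)(6 11 12) = [16, 5, 8, 2, 4, 10, 11, 7, 3, 9, 1, 12, 6, 0, 14, 15, 13]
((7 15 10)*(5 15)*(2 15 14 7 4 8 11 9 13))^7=(2 13 9 11 8 4 10 15)(5 14 7)=[0, 1, 13, 3, 10, 14, 6, 5, 4, 11, 15, 8, 12, 9, 7, 2]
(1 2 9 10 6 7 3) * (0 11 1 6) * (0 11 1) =(0 1 2 9 10 11)(3 6 7) =[1, 2, 9, 6, 4, 5, 7, 3, 8, 10, 11, 0]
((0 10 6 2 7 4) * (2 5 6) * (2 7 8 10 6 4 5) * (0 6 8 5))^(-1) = (0 7 10 8)(2 6 4 5) = [7, 1, 6, 3, 5, 2, 4, 10, 0, 9, 8]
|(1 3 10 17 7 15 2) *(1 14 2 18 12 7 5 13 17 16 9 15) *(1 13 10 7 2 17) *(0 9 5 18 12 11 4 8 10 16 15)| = |(0 9)(1 3 7 13)(2 14 17 18 11 4 8 10 15 12)(5 16)| = 20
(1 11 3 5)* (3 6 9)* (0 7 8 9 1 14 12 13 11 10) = (0 7 8 9 3 5 14 12 13 11 6 1 10) = [7, 10, 2, 5, 4, 14, 1, 8, 9, 3, 0, 6, 13, 11, 12]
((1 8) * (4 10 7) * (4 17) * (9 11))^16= (17)= [0, 1, 2, 3, 4, 5, 6, 7, 8, 9, 10, 11, 12, 13, 14, 15, 16, 17]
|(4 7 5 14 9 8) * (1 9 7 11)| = |(1 9 8 4 11)(5 14 7)| = 15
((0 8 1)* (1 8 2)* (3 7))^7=(8)(0 2 1)(3 7)=[2, 0, 1, 7, 4, 5, 6, 3, 8]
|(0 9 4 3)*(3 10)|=5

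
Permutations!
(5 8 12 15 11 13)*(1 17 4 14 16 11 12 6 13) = [0, 17, 2, 3, 14, 8, 13, 7, 6, 9, 10, 1, 15, 5, 16, 12, 11, 4] = (1 17 4 14 16 11)(5 8 6 13)(12 15)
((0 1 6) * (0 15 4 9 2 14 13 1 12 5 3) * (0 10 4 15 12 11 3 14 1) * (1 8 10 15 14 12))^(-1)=(0 13 14 15 3 11)(1 6)(2 9 4 10 8)(5 12)=[13, 6, 9, 11, 10, 12, 1, 7, 2, 4, 8, 0, 5, 14, 15, 3]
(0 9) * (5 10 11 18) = (0 9)(5 10 11 18) = [9, 1, 2, 3, 4, 10, 6, 7, 8, 0, 11, 18, 12, 13, 14, 15, 16, 17, 5]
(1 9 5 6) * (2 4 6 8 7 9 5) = [0, 5, 4, 3, 6, 8, 1, 9, 7, 2] = (1 5 8 7 9 2 4 6)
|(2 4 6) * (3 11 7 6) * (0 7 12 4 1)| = |(0 7 6 2 1)(3 11 12 4)| = 20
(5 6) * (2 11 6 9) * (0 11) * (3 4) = (0 11 6 5 9 2)(3 4) = [11, 1, 0, 4, 3, 9, 5, 7, 8, 2, 10, 6]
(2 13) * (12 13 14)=[0, 1, 14, 3, 4, 5, 6, 7, 8, 9, 10, 11, 13, 2, 12]=(2 14 12 13)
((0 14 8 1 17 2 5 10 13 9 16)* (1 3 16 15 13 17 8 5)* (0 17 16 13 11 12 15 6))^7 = (0 1 14 8 5 3 10 13 16 9 17 6 2)(11 12 15) = [1, 14, 0, 10, 4, 3, 2, 7, 5, 17, 13, 12, 15, 16, 8, 11, 9, 6]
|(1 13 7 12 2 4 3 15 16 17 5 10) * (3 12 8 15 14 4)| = 45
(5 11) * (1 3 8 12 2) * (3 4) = (1 4 3 8 12 2)(5 11) = [0, 4, 1, 8, 3, 11, 6, 7, 12, 9, 10, 5, 2]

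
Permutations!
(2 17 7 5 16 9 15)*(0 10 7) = [10, 1, 17, 3, 4, 16, 6, 5, 8, 15, 7, 11, 12, 13, 14, 2, 9, 0] = (0 10 7 5 16 9 15 2 17)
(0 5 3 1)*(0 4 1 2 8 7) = (0 5 3 2 8 7)(1 4) = [5, 4, 8, 2, 1, 3, 6, 0, 7]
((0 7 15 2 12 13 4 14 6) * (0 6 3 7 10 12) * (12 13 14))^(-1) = (0 2 15 7 3 14 12 4 13 10) = [2, 1, 15, 14, 13, 5, 6, 3, 8, 9, 0, 11, 4, 10, 12, 7]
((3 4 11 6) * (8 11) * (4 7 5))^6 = (3 6 11 8 4 5 7) = [0, 1, 2, 6, 5, 7, 11, 3, 4, 9, 10, 8]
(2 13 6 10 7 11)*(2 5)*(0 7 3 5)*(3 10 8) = (0 7 11)(2 13 6 8 3 5) = [7, 1, 13, 5, 4, 2, 8, 11, 3, 9, 10, 0, 12, 6]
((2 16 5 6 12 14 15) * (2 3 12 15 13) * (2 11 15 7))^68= (2 6 16 7 5)(3 14 11)(12 13 15)= [0, 1, 6, 14, 4, 2, 16, 5, 8, 9, 10, 3, 13, 15, 11, 12, 7]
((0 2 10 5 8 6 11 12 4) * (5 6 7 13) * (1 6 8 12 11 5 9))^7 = (0 1 10 5 7 4 9 2 6 8 12 13) = [1, 10, 6, 3, 9, 7, 8, 4, 12, 2, 5, 11, 13, 0]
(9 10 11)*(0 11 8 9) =(0 11)(8 9 10) =[11, 1, 2, 3, 4, 5, 6, 7, 9, 10, 8, 0]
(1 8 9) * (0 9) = (0 9 1 8) = [9, 8, 2, 3, 4, 5, 6, 7, 0, 1]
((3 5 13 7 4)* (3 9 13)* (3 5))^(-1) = (4 7 13 9) = [0, 1, 2, 3, 7, 5, 6, 13, 8, 4, 10, 11, 12, 9]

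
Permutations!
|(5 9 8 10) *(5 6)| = |(5 9 8 10 6)| = 5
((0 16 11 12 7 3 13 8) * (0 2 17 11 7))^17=(0 17 13 16 11 8 7 12 2 3)=[17, 1, 3, 0, 4, 5, 6, 12, 7, 9, 10, 8, 2, 16, 14, 15, 11, 13]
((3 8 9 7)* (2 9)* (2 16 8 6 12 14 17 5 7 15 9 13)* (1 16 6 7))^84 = (1 12)(5 6)(8 17)(14 16) = [0, 12, 2, 3, 4, 6, 5, 7, 17, 9, 10, 11, 1, 13, 16, 15, 14, 8]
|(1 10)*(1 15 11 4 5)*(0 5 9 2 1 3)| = |(0 5 3)(1 10 15 11 4 9 2)| = 21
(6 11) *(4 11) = (4 11 6) = [0, 1, 2, 3, 11, 5, 4, 7, 8, 9, 10, 6]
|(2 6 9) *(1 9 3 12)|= 6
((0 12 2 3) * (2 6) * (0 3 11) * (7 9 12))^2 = (0 9 6 11 7 12 2) = [9, 1, 0, 3, 4, 5, 11, 12, 8, 6, 10, 7, 2]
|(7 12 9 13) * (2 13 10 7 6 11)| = |(2 13 6 11)(7 12 9 10)| = 4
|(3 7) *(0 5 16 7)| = |(0 5 16 7 3)| = 5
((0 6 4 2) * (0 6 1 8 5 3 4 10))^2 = (0 8 3 2 10 1 5 4 6) = [8, 5, 10, 2, 6, 4, 0, 7, 3, 9, 1]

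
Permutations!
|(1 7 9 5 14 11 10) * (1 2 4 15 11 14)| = 20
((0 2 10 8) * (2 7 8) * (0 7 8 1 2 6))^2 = [7, 10, 6, 3, 4, 5, 8, 2, 1, 9, 0] = (0 7 2 6 8 1 10)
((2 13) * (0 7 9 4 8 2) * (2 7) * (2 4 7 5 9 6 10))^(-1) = (0 13 2 10 6 7 9 5 8 4) = [13, 1, 10, 3, 0, 8, 7, 9, 4, 5, 6, 11, 12, 2]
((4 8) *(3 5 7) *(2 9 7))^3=(2 3 9 5 7)(4 8)=[0, 1, 3, 9, 8, 7, 6, 2, 4, 5]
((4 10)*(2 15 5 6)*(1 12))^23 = (1 12)(2 6 5 15)(4 10) = [0, 12, 6, 3, 10, 15, 5, 7, 8, 9, 4, 11, 1, 13, 14, 2]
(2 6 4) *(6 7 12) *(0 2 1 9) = (0 2 7 12 6 4 1 9) = [2, 9, 7, 3, 1, 5, 4, 12, 8, 0, 10, 11, 6]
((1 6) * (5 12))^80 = (12) = [0, 1, 2, 3, 4, 5, 6, 7, 8, 9, 10, 11, 12]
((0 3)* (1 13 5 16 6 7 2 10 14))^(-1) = (0 3)(1 14 10 2 7 6 16 5 13) = [3, 14, 7, 0, 4, 13, 16, 6, 8, 9, 2, 11, 12, 1, 10, 15, 5]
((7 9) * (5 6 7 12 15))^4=[0, 1, 2, 3, 4, 12, 15, 5, 8, 6, 10, 11, 7, 13, 14, 9]=(5 12 7)(6 15 9)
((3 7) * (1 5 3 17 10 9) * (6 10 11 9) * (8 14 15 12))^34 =(1 9 11 17 7 3 5)(8 15)(12 14) =[0, 9, 2, 5, 4, 1, 6, 3, 15, 11, 10, 17, 14, 13, 12, 8, 16, 7]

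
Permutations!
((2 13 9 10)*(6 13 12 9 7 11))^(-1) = (2 10 9 12)(6 11 7 13) = [0, 1, 10, 3, 4, 5, 11, 13, 8, 12, 9, 7, 2, 6]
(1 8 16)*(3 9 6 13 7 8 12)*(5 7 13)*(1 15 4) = (1 12 3 9 6 5 7 8 16 15 4) = [0, 12, 2, 9, 1, 7, 5, 8, 16, 6, 10, 11, 3, 13, 14, 4, 15]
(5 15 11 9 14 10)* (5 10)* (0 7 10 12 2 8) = (0 7 10 12 2 8)(5 15 11 9 14) = [7, 1, 8, 3, 4, 15, 6, 10, 0, 14, 12, 9, 2, 13, 5, 11]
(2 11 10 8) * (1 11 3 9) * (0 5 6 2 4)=(0 5 6 2 3 9 1 11 10 8 4)=[5, 11, 3, 9, 0, 6, 2, 7, 4, 1, 8, 10]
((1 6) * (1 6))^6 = (6) = [0, 1, 2, 3, 4, 5, 6]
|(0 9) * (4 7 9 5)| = 5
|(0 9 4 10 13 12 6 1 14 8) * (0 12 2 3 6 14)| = 9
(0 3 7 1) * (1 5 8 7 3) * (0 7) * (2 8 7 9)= (0 1 9 2 8)(5 7)= [1, 9, 8, 3, 4, 7, 6, 5, 0, 2]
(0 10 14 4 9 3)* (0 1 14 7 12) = (0 10 7 12)(1 14 4 9 3) = [10, 14, 2, 1, 9, 5, 6, 12, 8, 3, 7, 11, 0, 13, 4]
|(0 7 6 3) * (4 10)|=4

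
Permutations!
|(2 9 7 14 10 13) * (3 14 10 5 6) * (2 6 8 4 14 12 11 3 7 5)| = |(2 9 5 8 4 14)(3 12 11)(6 7 10 13)| = 12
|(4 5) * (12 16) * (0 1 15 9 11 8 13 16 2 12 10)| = |(0 1 15 9 11 8 13 16 10)(2 12)(4 5)| = 18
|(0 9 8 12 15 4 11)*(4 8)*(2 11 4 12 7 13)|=|(0 9 12 15 8 7 13 2 11)|=9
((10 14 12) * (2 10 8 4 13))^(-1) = (2 13 4 8 12 14 10) = [0, 1, 13, 3, 8, 5, 6, 7, 12, 9, 2, 11, 14, 4, 10]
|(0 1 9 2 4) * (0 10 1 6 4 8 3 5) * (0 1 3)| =|(0 6 4 10 3 5 1 9 2 8)| =10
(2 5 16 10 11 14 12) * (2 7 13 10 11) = [0, 1, 5, 3, 4, 16, 6, 13, 8, 9, 2, 14, 7, 10, 12, 15, 11] = (2 5 16 11 14 12 7 13 10)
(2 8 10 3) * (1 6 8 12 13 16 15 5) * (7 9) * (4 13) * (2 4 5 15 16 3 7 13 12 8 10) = (16)(1 6 10 7 9 13 3 4 12 5)(2 8) = [0, 6, 8, 4, 12, 1, 10, 9, 2, 13, 7, 11, 5, 3, 14, 15, 16]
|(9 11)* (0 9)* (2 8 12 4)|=|(0 9 11)(2 8 12 4)|=12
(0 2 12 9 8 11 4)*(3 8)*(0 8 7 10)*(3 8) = [2, 1, 12, 7, 3, 5, 6, 10, 11, 8, 0, 4, 9] = (0 2 12 9 8 11 4 3 7 10)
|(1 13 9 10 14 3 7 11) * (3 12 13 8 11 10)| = 21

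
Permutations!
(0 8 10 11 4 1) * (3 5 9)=(0 8 10 11 4 1)(3 5 9)=[8, 0, 2, 5, 1, 9, 6, 7, 10, 3, 11, 4]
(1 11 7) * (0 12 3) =[12, 11, 2, 0, 4, 5, 6, 1, 8, 9, 10, 7, 3] =(0 12 3)(1 11 7)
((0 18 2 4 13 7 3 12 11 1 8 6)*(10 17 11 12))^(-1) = (0 6 8 1 11 17 10 3 7 13 4 2 18) = [6, 11, 18, 7, 2, 5, 8, 13, 1, 9, 3, 17, 12, 4, 14, 15, 16, 10, 0]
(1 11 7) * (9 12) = [0, 11, 2, 3, 4, 5, 6, 1, 8, 12, 10, 7, 9] = (1 11 7)(9 12)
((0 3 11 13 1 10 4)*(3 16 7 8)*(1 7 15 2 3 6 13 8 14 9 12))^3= (0 2 8 7 12 4 15 11 13 9 10 16 3 6 14 1)= [2, 0, 8, 6, 15, 5, 14, 12, 7, 10, 16, 13, 4, 9, 1, 11, 3]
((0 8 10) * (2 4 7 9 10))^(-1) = [10, 1, 8, 3, 2, 5, 6, 4, 0, 7, 9] = (0 10 9 7 4 2 8)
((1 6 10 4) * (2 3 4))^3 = (1 2)(3 6)(4 10) = [0, 2, 1, 6, 10, 5, 3, 7, 8, 9, 4]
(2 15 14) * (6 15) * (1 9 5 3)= (1 9 5 3)(2 6 15 14)= [0, 9, 6, 1, 4, 3, 15, 7, 8, 5, 10, 11, 12, 13, 2, 14]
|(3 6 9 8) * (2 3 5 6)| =|(2 3)(5 6 9 8)| =4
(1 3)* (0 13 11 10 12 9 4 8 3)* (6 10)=(0 13 11 6 10 12 9 4 8 3 1)=[13, 0, 2, 1, 8, 5, 10, 7, 3, 4, 12, 6, 9, 11]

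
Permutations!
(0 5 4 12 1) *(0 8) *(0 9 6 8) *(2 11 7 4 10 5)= [2, 0, 11, 3, 12, 10, 8, 4, 9, 6, 5, 7, 1]= (0 2 11 7 4 12 1)(5 10)(6 8 9)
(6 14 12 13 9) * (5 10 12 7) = (5 10 12 13 9 6 14 7) = [0, 1, 2, 3, 4, 10, 14, 5, 8, 6, 12, 11, 13, 9, 7]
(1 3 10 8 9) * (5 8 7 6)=[0, 3, 2, 10, 4, 8, 5, 6, 9, 1, 7]=(1 3 10 7 6 5 8 9)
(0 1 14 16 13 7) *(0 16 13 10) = (0 1 14 13 7 16 10) = [1, 14, 2, 3, 4, 5, 6, 16, 8, 9, 0, 11, 12, 7, 13, 15, 10]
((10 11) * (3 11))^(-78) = (11) = [0, 1, 2, 3, 4, 5, 6, 7, 8, 9, 10, 11]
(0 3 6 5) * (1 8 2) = (0 3 6 5)(1 8 2) = [3, 8, 1, 6, 4, 0, 5, 7, 2]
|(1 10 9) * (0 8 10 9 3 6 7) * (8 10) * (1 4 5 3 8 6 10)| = |(0 1 9 4 5 3 10 8 6 7)| = 10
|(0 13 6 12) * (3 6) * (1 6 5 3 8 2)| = |(0 13 8 2 1 6 12)(3 5)| = 14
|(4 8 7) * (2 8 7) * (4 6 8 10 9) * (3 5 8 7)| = 14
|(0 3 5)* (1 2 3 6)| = 6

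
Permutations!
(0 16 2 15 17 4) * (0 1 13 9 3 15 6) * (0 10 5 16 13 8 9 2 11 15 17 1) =(0 13 2 6 10 5 16 11 15 1 8 9 3 17 4) =[13, 8, 6, 17, 0, 16, 10, 7, 9, 3, 5, 15, 12, 2, 14, 1, 11, 4]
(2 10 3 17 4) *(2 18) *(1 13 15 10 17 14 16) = (1 13 15 10 3 14 16)(2 17 4 18) = [0, 13, 17, 14, 18, 5, 6, 7, 8, 9, 3, 11, 12, 15, 16, 10, 1, 4, 2]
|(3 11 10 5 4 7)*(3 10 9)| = 12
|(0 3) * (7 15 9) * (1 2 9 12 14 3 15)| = 20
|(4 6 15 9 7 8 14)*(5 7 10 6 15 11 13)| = 11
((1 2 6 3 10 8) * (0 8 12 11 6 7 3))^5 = (0 3)(1 12)(2 11)(6 7)(8 10) = [3, 12, 11, 0, 4, 5, 7, 6, 10, 9, 8, 2, 1]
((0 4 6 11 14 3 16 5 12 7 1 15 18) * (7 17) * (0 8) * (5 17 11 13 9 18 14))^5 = (0 18 13 4 8 9 6)(1 17 3 15 7 16 14)(5 11 12) = [18, 17, 2, 15, 8, 11, 0, 16, 9, 6, 10, 12, 5, 4, 1, 7, 14, 3, 13]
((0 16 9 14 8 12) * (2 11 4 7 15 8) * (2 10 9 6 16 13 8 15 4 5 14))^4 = (16)(2 10 5)(9 14 11) = [0, 1, 10, 3, 4, 2, 6, 7, 8, 14, 5, 9, 12, 13, 11, 15, 16]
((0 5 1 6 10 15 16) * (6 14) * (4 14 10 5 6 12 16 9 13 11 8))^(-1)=(0 16 12 14 4 8 11 13 9 15 10 1 5 6)=[16, 5, 2, 3, 8, 6, 0, 7, 11, 15, 1, 13, 14, 9, 4, 10, 12]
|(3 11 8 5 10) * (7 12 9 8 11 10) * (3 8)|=|(3 10 8 5 7 12 9)|=7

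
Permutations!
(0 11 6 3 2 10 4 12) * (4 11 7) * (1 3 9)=(0 7 4 12)(1 3 2 10 11 6 9)=[7, 3, 10, 2, 12, 5, 9, 4, 8, 1, 11, 6, 0]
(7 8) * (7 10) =(7 8 10) =[0, 1, 2, 3, 4, 5, 6, 8, 10, 9, 7]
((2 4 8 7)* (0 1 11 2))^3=[2, 4, 7, 3, 0, 5, 6, 11, 1, 9, 10, 8]=(0 2 7 11 8 1 4)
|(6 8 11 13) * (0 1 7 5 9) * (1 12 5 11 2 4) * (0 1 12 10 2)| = 13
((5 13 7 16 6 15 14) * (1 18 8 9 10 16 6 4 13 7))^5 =[0, 16, 2, 3, 9, 5, 6, 7, 13, 1, 18, 11, 12, 10, 14, 15, 8, 17, 4] =(1 16 8 13 10 18 4 9)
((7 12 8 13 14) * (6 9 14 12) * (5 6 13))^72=(14)=[0, 1, 2, 3, 4, 5, 6, 7, 8, 9, 10, 11, 12, 13, 14]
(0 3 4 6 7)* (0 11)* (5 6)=(0 3 4 5 6 7 11)=[3, 1, 2, 4, 5, 6, 7, 11, 8, 9, 10, 0]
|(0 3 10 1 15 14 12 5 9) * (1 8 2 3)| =|(0 1 15 14 12 5 9)(2 3 10 8)| =28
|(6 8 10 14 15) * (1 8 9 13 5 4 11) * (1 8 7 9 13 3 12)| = 45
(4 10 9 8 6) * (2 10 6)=(2 10 9 8)(4 6)=[0, 1, 10, 3, 6, 5, 4, 7, 2, 8, 9]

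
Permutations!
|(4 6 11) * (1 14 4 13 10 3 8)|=9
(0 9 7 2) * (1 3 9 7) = (0 7 2)(1 3 9) = [7, 3, 0, 9, 4, 5, 6, 2, 8, 1]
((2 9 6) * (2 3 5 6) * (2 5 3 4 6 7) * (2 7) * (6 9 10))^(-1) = (2 5 9 4 6 10) = [0, 1, 5, 3, 6, 9, 10, 7, 8, 4, 2]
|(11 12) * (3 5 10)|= 6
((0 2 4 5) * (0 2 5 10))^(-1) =(0 10 4 2 5) =[10, 1, 5, 3, 2, 0, 6, 7, 8, 9, 4]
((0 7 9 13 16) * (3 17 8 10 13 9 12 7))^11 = (0 10 3 13 17 16 8)(7 12) = [10, 1, 2, 13, 4, 5, 6, 12, 0, 9, 3, 11, 7, 17, 14, 15, 8, 16]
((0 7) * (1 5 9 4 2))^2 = [0, 9, 5, 3, 1, 4, 6, 7, 8, 2] = (1 9 2 5 4)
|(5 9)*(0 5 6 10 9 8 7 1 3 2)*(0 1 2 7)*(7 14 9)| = |(0 5 8)(1 3 14 9 6 10 7 2)| = 24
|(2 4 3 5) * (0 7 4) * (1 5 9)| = 8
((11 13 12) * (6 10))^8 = (11 12 13) = [0, 1, 2, 3, 4, 5, 6, 7, 8, 9, 10, 12, 13, 11]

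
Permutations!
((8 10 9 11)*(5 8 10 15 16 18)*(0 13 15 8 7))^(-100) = (0 5 16 13 7 18 15)(9 10 11) = [5, 1, 2, 3, 4, 16, 6, 18, 8, 10, 11, 9, 12, 7, 14, 0, 13, 17, 15]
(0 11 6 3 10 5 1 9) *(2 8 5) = [11, 9, 8, 10, 4, 1, 3, 7, 5, 0, 2, 6] = (0 11 6 3 10 2 8 5 1 9)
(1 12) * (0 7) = (0 7)(1 12) = [7, 12, 2, 3, 4, 5, 6, 0, 8, 9, 10, 11, 1]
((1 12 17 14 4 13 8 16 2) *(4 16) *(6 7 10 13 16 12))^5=(1 8 6 4 7 16 10 2 13)(12 14 17)=[0, 8, 13, 3, 7, 5, 4, 16, 6, 9, 2, 11, 14, 1, 17, 15, 10, 12]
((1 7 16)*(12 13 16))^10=(16)=[0, 1, 2, 3, 4, 5, 6, 7, 8, 9, 10, 11, 12, 13, 14, 15, 16]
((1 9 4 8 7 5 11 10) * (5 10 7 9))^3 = (1 7 5 10 11) = [0, 7, 2, 3, 4, 10, 6, 5, 8, 9, 11, 1]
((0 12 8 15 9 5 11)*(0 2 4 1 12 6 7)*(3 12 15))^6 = [0, 4, 11, 3, 2, 9, 6, 7, 8, 15, 10, 5, 12, 13, 14, 1] = (1 4 2 11 5 9 15)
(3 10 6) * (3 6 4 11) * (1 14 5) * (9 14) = (1 9 14 5)(3 10 4 11) = [0, 9, 2, 10, 11, 1, 6, 7, 8, 14, 4, 3, 12, 13, 5]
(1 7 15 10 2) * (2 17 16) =[0, 7, 1, 3, 4, 5, 6, 15, 8, 9, 17, 11, 12, 13, 14, 10, 2, 16] =(1 7 15 10 17 16 2)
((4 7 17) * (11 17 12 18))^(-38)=(4 11 12)(7 17 18)=[0, 1, 2, 3, 11, 5, 6, 17, 8, 9, 10, 12, 4, 13, 14, 15, 16, 18, 7]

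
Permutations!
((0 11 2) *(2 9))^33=(0 11 9 2)=[11, 1, 0, 3, 4, 5, 6, 7, 8, 2, 10, 9]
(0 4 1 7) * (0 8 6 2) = (0 4 1 7 8 6 2) = [4, 7, 0, 3, 1, 5, 2, 8, 6]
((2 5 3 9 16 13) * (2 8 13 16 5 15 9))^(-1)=(16)(2 3 5 9 15)(8 13)=[0, 1, 3, 5, 4, 9, 6, 7, 13, 15, 10, 11, 12, 8, 14, 2, 16]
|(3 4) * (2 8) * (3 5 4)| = 2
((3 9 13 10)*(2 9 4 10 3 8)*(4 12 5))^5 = (2 5 9 4 13 10 3 8 12) = [0, 1, 5, 8, 13, 9, 6, 7, 12, 4, 3, 11, 2, 10]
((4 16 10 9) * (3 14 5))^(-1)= (3 5 14)(4 9 10 16)= [0, 1, 2, 5, 9, 14, 6, 7, 8, 10, 16, 11, 12, 13, 3, 15, 4]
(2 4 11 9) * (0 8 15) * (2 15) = (0 8 2 4 11 9 15) = [8, 1, 4, 3, 11, 5, 6, 7, 2, 15, 10, 9, 12, 13, 14, 0]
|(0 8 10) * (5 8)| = |(0 5 8 10)| = 4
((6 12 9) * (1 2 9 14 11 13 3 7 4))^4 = (1 12 3 2 14 7 9 11 4 6 13) = [0, 12, 14, 2, 6, 5, 13, 9, 8, 11, 10, 4, 3, 1, 7]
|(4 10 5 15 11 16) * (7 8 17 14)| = |(4 10 5 15 11 16)(7 8 17 14)| = 12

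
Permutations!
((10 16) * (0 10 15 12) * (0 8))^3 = (0 15)(8 16)(10 12) = [15, 1, 2, 3, 4, 5, 6, 7, 16, 9, 12, 11, 10, 13, 14, 0, 8]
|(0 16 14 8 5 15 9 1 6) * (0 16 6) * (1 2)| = |(0 6 16 14 8 5 15 9 2 1)| = 10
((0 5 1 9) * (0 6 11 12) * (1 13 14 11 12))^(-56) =(0 6 1 14 5 12 9 11 13) =[6, 14, 2, 3, 4, 12, 1, 7, 8, 11, 10, 13, 9, 0, 5]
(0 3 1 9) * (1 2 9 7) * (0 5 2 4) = (0 3 4)(1 7)(2 9 5) = [3, 7, 9, 4, 0, 2, 6, 1, 8, 5]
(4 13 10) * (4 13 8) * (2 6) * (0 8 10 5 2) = (0 8 4 10 13 5 2 6) = [8, 1, 6, 3, 10, 2, 0, 7, 4, 9, 13, 11, 12, 5]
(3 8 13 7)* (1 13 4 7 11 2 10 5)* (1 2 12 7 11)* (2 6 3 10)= (1 13)(3 8 4 11 12 7 10 5 6)= [0, 13, 2, 8, 11, 6, 3, 10, 4, 9, 5, 12, 7, 1]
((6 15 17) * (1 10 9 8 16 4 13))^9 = (17)(1 9 16 13 10 8 4) = [0, 9, 2, 3, 1, 5, 6, 7, 4, 16, 8, 11, 12, 10, 14, 15, 13, 17]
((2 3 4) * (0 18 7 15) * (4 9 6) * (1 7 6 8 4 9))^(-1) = (0 15 7 1 3 2 4 8 9 6 18) = [15, 3, 4, 2, 8, 5, 18, 1, 9, 6, 10, 11, 12, 13, 14, 7, 16, 17, 0]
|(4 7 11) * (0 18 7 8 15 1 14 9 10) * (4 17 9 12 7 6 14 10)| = 14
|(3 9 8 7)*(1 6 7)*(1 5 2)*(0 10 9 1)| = |(0 10 9 8 5 2)(1 6 7 3)| = 12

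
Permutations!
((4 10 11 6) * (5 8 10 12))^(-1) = (4 6 11 10 8 5 12) = [0, 1, 2, 3, 6, 12, 11, 7, 5, 9, 8, 10, 4]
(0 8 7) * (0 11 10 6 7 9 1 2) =(0 8 9 1 2)(6 7 11 10) =[8, 2, 0, 3, 4, 5, 7, 11, 9, 1, 6, 10]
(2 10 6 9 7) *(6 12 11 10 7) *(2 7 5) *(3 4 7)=(2 5)(3 4 7)(6 9)(10 12 11)=[0, 1, 5, 4, 7, 2, 9, 3, 8, 6, 12, 10, 11]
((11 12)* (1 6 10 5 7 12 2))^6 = (1 11 7 10)(2 12 5 6) = [0, 11, 12, 3, 4, 6, 2, 10, 8, 9, 1, 7, 5]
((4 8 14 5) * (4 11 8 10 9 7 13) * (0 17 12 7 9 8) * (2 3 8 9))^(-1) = [11, 1, 9, 2, 13, 14, 6, 12, 3, 10, 4, 5, 17, 7, 8, 15, 16, 0] = (0 11 5 14 8 3 2 9 10 4 13 7 12 17)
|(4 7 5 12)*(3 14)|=4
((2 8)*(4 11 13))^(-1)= (2 8)(4 13 11)= [0, 1, 8, 3, 13, 5, 6, 7, 2, 9, 10, 4, 12, 11]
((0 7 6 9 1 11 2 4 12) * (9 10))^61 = (0 7 6 10 9 1 11 2 4 12) = [7, 11, 4, 3, 12, 5, 10, 6, 8, 1, 9, 2, 0]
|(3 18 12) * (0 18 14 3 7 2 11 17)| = 14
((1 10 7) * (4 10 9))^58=(1 10 9 7 4)=[0, 10, 2, 3, 1, 5, 6, 4, 8, 7, 9]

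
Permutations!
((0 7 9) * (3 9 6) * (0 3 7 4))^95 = (0 4)(3 9)(6 7) = [4, 1, 2, 9, 0, 5, 7, 6, 8, 3]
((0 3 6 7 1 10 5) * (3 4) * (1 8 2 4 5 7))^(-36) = (1 2)(3 7)(4 10)(6 8) = [0, 2, 1, 7, 10, 5, 8, 3, 6, 9, 4]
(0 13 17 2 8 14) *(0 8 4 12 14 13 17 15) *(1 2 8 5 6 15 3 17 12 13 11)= (0 12 14 5 6 15)(1 2 4 13 3 17 8 11)= [12, 2, 4, 17, 13, 6, 15, 7, 11, 9, 10, 1, 14, 3, 5, 0, 16, 8]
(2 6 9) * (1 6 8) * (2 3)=[0, 6, 8, 2, 4, 5, 9, 7, 1, 3]=(1 6 9 3 2 8)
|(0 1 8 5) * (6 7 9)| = 12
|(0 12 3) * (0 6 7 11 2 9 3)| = |(0 12)(2 9 3 6 7 11)| = 6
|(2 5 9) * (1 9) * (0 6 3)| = 12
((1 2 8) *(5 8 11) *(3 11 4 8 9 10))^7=(1 8 4 2)(3 5 10 11 9)=[0, 8, 1, 5, 2, 10, 6, 7, 4, 3, 11, 9]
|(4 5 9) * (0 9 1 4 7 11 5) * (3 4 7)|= |(0 9 3 4)(1 7 11 5)|= 4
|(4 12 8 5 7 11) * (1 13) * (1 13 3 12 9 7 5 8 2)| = |(13)(1 3 12 2)(4 9 7 11)| = 4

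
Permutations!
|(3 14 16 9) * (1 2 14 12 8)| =8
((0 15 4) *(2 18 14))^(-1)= (0 4 15)(2 14 18)= [4, 1, 14, 3, 15, 5, 6, 7, 8, 9, 10, 11, 12, 13, 18, 0, 16, 17, 2]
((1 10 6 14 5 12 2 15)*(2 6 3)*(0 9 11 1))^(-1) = (0 15 2 3 10 1 11 9)(5 14 6 12) = [15, 11, 3, 10, 4, 14, 12, 7, 8, 0, 1, 9, 5, 13, 6, 2]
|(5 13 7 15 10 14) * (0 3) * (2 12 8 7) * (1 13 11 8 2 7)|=|(0 3)(1 13 7 15 10 14 5 11 8)(2 12)|=18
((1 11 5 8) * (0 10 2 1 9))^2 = (0 2 11 8)(1 5 9 10) = [2, 5, 11, 3, 4, 9, 6, 7, 0, 10, 1, 8]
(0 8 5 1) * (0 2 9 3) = [8, 2, 9, 0, 4, 1, 6, 7, 5, 3] = (0 8 5 1 2 9 3)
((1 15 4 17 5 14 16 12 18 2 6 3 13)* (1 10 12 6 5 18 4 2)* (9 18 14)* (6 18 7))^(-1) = [0, 18, 15, 6, 12, 2, 7, 9, 8, 5, 13, 11, 10, 3, 17, 1, 14, 4, 16] = (1 18 16 14 17 4 12 10 13 3 6 7 9 5 2 15)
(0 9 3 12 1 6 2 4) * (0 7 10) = (0 9 3 12 1 6 2 4 7 10) = [9, 6, 4, 12, 7, 5, 2, 10, 8, 3, 0, 11, 1]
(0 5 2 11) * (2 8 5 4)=(0 4 2 11)(5 8)=[4, 1, 11, 3, 2, 8, 6, 7, 5, 9, 10, 0]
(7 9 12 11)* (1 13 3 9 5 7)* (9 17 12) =(1 13 3 17 12 11)(5 7) =[0, 13, 2, 17, 4, 7, 6, 5, 8, 9, 10, 1, 11, 3, 14, 15, 16, 12]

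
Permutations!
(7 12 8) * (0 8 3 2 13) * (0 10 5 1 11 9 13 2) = (0 8 7 12 3)(1 11 9 13 10 5) = [8, 11, 2, 0, 4, 1, 6, 12, 7, 13, 5, 9, 3, 10]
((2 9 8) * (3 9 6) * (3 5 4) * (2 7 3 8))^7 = (2 9 3 7 8 4 5 6) = [0, 1, 9, 7, 5, 6, 2, 8, 4, 3]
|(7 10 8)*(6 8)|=4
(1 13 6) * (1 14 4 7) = (1 13 6 14 4 7) = [0, 13, 2, 3, 7, 5, 14, 1, 8, 9, 10, 11, 12, 6, 4]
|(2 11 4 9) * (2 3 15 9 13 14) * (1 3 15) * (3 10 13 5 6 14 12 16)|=|(1 10 13 12 16 3)(2 11 4 5 6 14)(9 15)|=6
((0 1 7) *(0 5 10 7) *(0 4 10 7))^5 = (0 1 4 10)(5 7) = [1, 4, 2, 3, 10, 7, 6, 5, 8, 9, 0]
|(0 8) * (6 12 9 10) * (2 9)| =|(0 8)(2 9 10 6 12)| =10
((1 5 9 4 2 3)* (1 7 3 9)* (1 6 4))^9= (1 4)(2 5)(3 7)(6 9)= [0, 4, 5, 7, 1, 2, 9, 3, 8, 6]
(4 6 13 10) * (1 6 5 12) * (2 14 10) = (1 6 13 2 14 10 4 5 12) = [0, 6, 14, 3, 5, 12, 13, 7, 8, 9, 4, 11, 1, 2, 10]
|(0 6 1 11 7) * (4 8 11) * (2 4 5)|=9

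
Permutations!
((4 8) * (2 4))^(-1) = (2 8 4) = [0, 1, 8, 3, 2, 5, 6, 7, 4]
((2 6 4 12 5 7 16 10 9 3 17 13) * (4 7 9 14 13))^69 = [0, 1, 13, 12, 9, 17, 2, 6, 8, 4, 16, 11, 3, 14, 10, 15, 7, 5] = (2 13 14 10 16 7 6)(3 12)(4 9)(5 17)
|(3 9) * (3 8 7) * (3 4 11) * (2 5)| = |(2 5)(3 9 8 7 4 11)| = 6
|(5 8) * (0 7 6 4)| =4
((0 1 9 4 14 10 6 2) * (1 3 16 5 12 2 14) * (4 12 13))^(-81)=[2, 4, 12, 0, 13, 16, 6, 7, 8, 1, 10, 11, 9, 5, 14, 15, 3]=(0 2 12 9 1 4 13 5 16 3)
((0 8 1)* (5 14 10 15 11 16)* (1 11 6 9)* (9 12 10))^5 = (0 14 11 1 5 8 9 16)(6 12 10 15) = [14, 5, 2, 3, 4, 8, 12, 7, 9, 16, 15, 1, 10, 13, 11, 6, 0]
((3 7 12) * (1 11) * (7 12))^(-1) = [0, 11, 2, 12, 4, 5, 6, 7, 8, 9, 10, 1, 3] = (1 11)(3 12)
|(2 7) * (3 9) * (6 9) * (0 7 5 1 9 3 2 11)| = 12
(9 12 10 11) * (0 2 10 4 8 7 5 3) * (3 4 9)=(0 2 10 11 3)(4 8 7 5)(9 12)=[2, 1, 10, 0, 8, 4, 6, 5, 7, 12, 11, 3, 9]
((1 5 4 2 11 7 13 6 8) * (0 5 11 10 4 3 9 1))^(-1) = [8, 9, 4, 5, 10, 0, 13, 11, 6, 3, 2, 1, 12, 7] = (0 8 6 13 7 11 1 9 3 5)(2 4 10)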